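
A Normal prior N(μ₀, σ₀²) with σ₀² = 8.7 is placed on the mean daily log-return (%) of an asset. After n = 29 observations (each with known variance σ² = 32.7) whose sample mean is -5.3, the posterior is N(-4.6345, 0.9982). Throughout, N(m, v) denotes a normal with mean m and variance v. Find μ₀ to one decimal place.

μ₀ = 0.5

The posterior mean is a precision-weighted average: μ_n = (τ₀μ₀ + τ_data·x̄)/(τ₀+τ_data), with τ₀=1/σ₀² and τ_data=n/σ².
Here τ₀ = 1/8.7 = 0.114943 and τ_data = 29/32.7 = 0.886850, so τ_n = 1.001793.
Rearranging for μ₀: μ₀ = (μ_n·τ_n − τ_data·x̄)/τ₀ = (-4.6345·1.001793 − 0.886850·-5.3) / 0.114943 = 0.057495/0.114943 ≈ 0.5.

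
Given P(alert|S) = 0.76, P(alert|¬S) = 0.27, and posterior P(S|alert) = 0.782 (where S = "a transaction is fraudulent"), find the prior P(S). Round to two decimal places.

P(S) = 0.56

In odds form, posterior odds = prior odds × likelihood ratio, so prior odds = posterior odds ÷ LR.
Posterior odds = 0.782/(1−0.782) = 3.5872. LR = 0.76/0.27 = 2.8148.
Prior odds = 3.5872/2.8148 = 1.2744, so P(S) = 1.2744/(1+1.2744) ≈ 0.56.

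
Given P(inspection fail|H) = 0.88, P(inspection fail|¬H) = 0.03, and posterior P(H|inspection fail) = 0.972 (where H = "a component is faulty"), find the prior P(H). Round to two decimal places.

In odds form, posterior odds = prior odds × likelihood ratio, so prior odds = posterior odds ÷ LR.
Posterior odds = 0.972/(1−0.972) = 34.7143. LR = 0.88/0.03 = 29.3333.
Prior odds = 34.7143/29.3333 = 1.1834, so P(H) = 1.1834/(1+1.1834) ≈ 0.54.

P(H) = 0.54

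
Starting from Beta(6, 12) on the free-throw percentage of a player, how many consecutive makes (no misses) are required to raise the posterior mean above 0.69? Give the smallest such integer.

k = 21

After k makes and 0 misses the posterior is Beta(6+k, 12), with mean (6+k)/(6+12+k).
Set (6+k)/(18+k) > 0.69 and solve: k > (0.69·18 − 6)/(1 − 0.69) = 20.710.
The smallest integer exceeding 20.710 is 21, and checking k=21: (27)/(39) = 0.6923 > 0.69.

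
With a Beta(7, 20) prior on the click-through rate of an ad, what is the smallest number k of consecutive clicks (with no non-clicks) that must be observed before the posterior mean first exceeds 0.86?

After k clicks and 0 non-clicks the posterior is Beta(7+k, 20), with mean (7+k)/(7+20+k).
Set (7+k)/(27+k) > 0.86 and solve: k > (0.86·27 − 7)/(1 − 0.86) = 115.857.
The smallest integer exceeding 115.857 is 116.

k = 116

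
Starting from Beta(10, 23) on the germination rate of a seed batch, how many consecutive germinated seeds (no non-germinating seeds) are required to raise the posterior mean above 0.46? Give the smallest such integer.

After k germinated seeds and 0 non-germinating seeds the posterior is Beta(10+k, 23), with mean (10+k)/(10+23+k).
Set (10+k)/(33+k) > 0.46 and solve: k > (0.46·33 − 10)/(1 − 0.46) = 9.593.
The smallest integer exceeding 9.593 is 10.

k = 10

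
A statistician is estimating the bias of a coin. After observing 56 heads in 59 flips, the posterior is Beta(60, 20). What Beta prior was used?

A Beta(α, β) prior with s successes and f failures in binomial data gives a Beta(α+s, β+f) posterior.
So α = 60 − 56 = 4 and β = 20 − 3 = 17.

Beta(4, 17)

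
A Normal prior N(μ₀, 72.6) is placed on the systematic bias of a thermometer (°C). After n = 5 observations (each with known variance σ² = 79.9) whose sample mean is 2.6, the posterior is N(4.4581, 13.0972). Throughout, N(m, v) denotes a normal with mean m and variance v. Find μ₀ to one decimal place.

With known observation variance, the Normal–Normal posterior has precision τ_n = τ₀ + n/σ² and mean μ_n = (τ₀μ₀ + (n/σ²)x̄)/τ_n.
Here τ₀ = 1/72.6 = 0.013774 and τ_data = 5/79.9 = 0.062578, so τ_n = 0.076352.
Rearranging for μ₀: μ₀ = (μ_n·τ_n − τ_data·x̄)/τ₀ = (4.4581·0.076352 − 0.062578·2.6) / 0.013774 = 0.177682/0.013774 ≈ 12.9.

μ₀ = 12.9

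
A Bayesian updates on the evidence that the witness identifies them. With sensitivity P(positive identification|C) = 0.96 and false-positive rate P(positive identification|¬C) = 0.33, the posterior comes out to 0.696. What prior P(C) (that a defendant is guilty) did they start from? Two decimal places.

P(C) = 0.44

In odds form, posterior odds = prior odds × likelihood ratio, so prior odds = posterior odds ÷ LR.
Posterior odds = 0.696/(1−0.696) = 2.2895. LR = 0.96/0.33 = 2.9091.
Prior odds = 2.2895/2.9091 = 0.7870, so P(C) = 0.7870/(1+0.7870) ≈ 0.44.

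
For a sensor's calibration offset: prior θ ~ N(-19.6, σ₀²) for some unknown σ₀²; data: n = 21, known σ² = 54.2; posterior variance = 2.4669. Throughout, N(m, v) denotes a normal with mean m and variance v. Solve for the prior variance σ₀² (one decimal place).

Posterior precision equals prior precision plus data precision: 1/σ_n² = 1/σ₀² + n/σ².
So 1/σ₀² = 1/2.4669 − 21/54.2 = 0.405367 − 0.387454 = 0.017913.
Hence σ₀² = 1/0.017913 ≈ 55.8.

σ₀² = 55.8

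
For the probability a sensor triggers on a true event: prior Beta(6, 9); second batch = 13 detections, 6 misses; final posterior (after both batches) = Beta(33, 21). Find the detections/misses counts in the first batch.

Because Beta–binomial updating is additive in the counts, the combined data contributed (α_post−α_prior, β_post−β_prior) successes and failures.
Total across both batches: 33−6=27 detections, 21−9=12 misses.
Subtract the second batch: 27−13=14 detections and 12−6=6 misses.

14 detections and 6 misses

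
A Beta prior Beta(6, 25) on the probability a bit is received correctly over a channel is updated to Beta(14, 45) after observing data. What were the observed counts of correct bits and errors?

Beta is conjugate to the binomial likelihood: posterior = Beta(a+s, b+f).
Match parameters: s=14−6=8, f=45−25=20.

8 correct bits and 20 errors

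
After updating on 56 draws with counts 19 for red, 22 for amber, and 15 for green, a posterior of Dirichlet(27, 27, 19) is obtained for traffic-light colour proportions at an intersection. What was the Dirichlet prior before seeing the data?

For a Dirichlet(α) prior with multinomial counts c, the posterior is Dirichlet(α + c) componentwise.
Subtract each count from the matching posterior parameter: 27−19=8, 27−22=5, 19−15=4.

Dirichlet(8, 5, 4)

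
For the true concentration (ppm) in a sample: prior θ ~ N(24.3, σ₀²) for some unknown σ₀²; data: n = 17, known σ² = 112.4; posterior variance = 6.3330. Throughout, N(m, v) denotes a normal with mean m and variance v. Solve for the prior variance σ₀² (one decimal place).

For the Normal–Normal model with known σ², precisions add: τ_n = τ₀ + n/σ².
So 1/σ₀² = 1/6.3330 − 17/112.4 = 0.157903 − 0.151246 = 0.006657.
Hence σ₀² = 1/0.006657 ≈ 150.2.

σ₀² = 150.2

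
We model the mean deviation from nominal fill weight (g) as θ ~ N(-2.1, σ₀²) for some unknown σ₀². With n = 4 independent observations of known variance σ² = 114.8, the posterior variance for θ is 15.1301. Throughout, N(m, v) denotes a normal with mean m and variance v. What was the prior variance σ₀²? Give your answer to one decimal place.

For the Normal–Normal model with known σ², precisions add: τ_n = τ₀ + n/σ².
So 1/σ₀² = 1/15.1301 − 4/114.8 = 0.066093 − 0.034843 = 0.031250.
Hence σ₀² = 1/0.031250 ≈ 32.0.

σ₀² = 32.0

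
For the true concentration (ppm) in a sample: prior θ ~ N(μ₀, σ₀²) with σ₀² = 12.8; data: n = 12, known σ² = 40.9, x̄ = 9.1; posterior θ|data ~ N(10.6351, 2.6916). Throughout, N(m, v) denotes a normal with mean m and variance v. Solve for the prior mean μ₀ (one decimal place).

With known observation variance, the Normal–Normal posterior has precision τ_n = τ₀ + n/σ² and mean μ_n = (τ₀μ₀ + (n/σ²)x̄)/τ_n.
Here τ₀ = 1/12.8 = 0.078125 and τ_data = 12/40.9 = 0.293399, so τ_n = 0.371524.
Rearranging for μ₀: μ₀ = (μ_n·τ_n − τ_data·x̄)/τ₀ = (10.6351·0.371524 − 0.293399·9.1) / 0.078125 = 1.281264/0.078125 ≈ 16.4.

μ₀ = 16.4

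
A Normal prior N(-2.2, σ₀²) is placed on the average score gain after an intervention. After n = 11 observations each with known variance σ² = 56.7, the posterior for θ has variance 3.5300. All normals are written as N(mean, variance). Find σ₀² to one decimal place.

For the Normal–Normal model with known σ², precisions add: τ_n = τ₀ + n/σ².
So 1/σ₀² = 1/3.5300 − 11/56.7 = 0.283286 − 0.194004 = 0.089282.
Hence σ₀² = 1/0.089282 ≈ 11.2.

σ₀² = 11.2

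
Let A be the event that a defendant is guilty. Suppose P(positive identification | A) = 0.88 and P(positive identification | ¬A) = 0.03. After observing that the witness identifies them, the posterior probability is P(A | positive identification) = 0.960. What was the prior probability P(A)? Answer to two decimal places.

P(A) = 0.45

In odds form, posterior odds = prior odds × likelihood ratio, so prior odds = posterior odds ÷ LR.
Posterior odds = 0.960/(1−0.960) = 24.0000. LR = 0.88/0.03 = 29.3333.
Prior odds = 24.0000/29.3333 = 0.8182, so P(A) = 0.8182/(1+0.8182) ≈ 0.45.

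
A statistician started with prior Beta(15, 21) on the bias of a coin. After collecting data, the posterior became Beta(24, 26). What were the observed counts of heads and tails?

9 heads and 5 tails

A Beta(a, b) prior with s successes and f failures in binomial data gives a Beta(a+s, b+f) posterior.
So s = 24 − 15 = 9 and f = 26 − 21 = 5.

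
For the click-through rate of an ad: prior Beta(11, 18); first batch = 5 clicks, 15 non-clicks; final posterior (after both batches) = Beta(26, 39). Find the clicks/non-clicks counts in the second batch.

Sequential conjugate updates are equivalent to a single update on the pooled data, so total successes = posterior α − prior α and total failures = posterior β − prior β.
Total across both batches: 26−11=15 clicks, 39−18=21 non-clicks.
Subtract the first batch: 15−5=10 clicks and 21−15=6 non-clicks.

10 clicks and 6 non-clicks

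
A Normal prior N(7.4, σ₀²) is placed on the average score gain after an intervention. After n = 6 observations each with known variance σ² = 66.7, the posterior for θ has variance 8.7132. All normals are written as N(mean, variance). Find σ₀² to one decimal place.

Posterior precision equals prior precision plus data precision: 1/σ_n² = 1/σ₀² + n/σ².
So 1/σ₀² = 1/8.7132 − 6/66.7 = 0.114768 − 0.089955 = 0.024813.
Hence σ₀² = 1/0.024813 ≈ 40.3.

σ₀² = 40.3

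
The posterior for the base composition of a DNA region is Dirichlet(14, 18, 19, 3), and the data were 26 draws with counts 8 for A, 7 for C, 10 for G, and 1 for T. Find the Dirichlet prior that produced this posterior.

For a Dirichlet(α) prior with multinomial counts c, the posterior is Dirichlet(α + c) componentwise.
Subtract each count from the matching posterior parameter: 14−8=6, 18−7=11, 19−10=9, 3−1=2.

Dirichlet(6, 11, 9, 2)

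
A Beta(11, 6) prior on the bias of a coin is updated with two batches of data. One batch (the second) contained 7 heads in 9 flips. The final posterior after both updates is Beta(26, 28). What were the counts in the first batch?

8 heads and 20 tails

Because Beta–binomial updating is additive in the counts, the combined data contributed (α_post−α_prior, β_post−β_prior) successes and failures.
Total across both batches: 26−11=15 heads, 28−6=22 tails.
Subtract the second batch: 15−7=8 heads and 22−2=20 tails.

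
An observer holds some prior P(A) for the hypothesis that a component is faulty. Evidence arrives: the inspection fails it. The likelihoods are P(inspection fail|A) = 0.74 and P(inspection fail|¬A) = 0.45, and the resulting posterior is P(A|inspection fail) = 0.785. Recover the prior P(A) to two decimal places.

P(A) = 0.69

In odds form, posterior odds = prior odds × likelihood ratio, so prior odds = posterior odds ÷ LR.
Posterior odds = 0.785/(1−0.785) = 3.6512. LR = 0.74/0.45 = 1.6444.
Prior odds = 3.6512/1.6444 = 2.2204, so P(A) = 2.2204/(1+2.2204) ≈ 0.69.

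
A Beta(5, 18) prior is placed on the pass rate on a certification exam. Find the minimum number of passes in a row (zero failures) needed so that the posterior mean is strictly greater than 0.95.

k = 338

After k passes and 0 failures the posterior is Beta(5+k, 18), with mean (5+k)/(5+18+k).
Set (5+k)/(23+k) > 0.95 and solve: k > (0.95·23 − 5)/(1 − 0.95) = 337.000.
The smallest integer exceeding 337.000 is 338.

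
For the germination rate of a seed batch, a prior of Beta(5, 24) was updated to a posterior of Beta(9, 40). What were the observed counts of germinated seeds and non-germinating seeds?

4 germinated seeds and 16 non-germinating seeds

Beta is conjugate to the binomial likelihood: posterior = Beta(a+s, b+f).
So s = 9 − 5 = 4 and f = 40 − 24 = 16.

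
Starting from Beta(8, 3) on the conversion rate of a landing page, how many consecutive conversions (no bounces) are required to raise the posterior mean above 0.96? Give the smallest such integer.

After k conversions and 0 bounces the posterior is Beta(8+k, 3), with mean (8+k)/(8+3+k).
Set (8+k)/(11+k) > 0.96 and solve: k > (0.96·11 − 8)/(1 − 0.96) = 64.000.
The smallest integer exceeding 64.000 is 65, and checking k=65: (73)/(76) = 0.9605 > 0.96.

k = 65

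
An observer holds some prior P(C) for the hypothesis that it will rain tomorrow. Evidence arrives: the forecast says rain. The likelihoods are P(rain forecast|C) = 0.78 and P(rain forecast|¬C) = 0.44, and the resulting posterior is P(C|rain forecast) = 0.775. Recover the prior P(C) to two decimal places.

In odds form, posterior odds = prior odds × likelihood ratio, so prior odds = posterior odds ÷ LR.
Posterior odds = 0.775/(1−0.775) = 3.4444. LR = 0.78/0.44 = 1.7727.
Prior odds = 3.4444/1.7727 = 1.9430, so P(C) = 1.9430/(1+1.9430) ≈ 0.66.

P(C) = 0.66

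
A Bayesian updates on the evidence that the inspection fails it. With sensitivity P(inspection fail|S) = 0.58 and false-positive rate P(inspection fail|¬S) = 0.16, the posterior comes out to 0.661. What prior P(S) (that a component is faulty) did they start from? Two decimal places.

Bayes' rule in odds form gives O(S|E) = O(S)·[P(E|S)/P(E|¬S)], hence O(S) = O(S|E)/LR.
Posterior odds = 0.661/(1−0.661) = 1.9499. LR = 0.58/0.16 = 3.6250.
Prior odds = 1.9499/3.6250 = 0.5379, so P(S) = 0.5379/(1+0.5379) ≈ 0.35.

P(S) = 0.35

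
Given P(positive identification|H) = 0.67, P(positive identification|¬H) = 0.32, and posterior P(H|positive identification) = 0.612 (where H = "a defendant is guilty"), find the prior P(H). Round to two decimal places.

Bayes' rule in odds form gives O(H|E) = O(H)·[P(E|H)/P(E|¬H)], hence O(H) = O(H|E)/LR.
Posterior odds = 0.612/(1−0.612) = 1.5773. LR = 0.67/0.32 = 2.0938.
Prior odds = 1.5773/2.0938 = 0.7533, so P(H) = 0.7533/(1+0.7533) ≈ 0.43.

P(H) = 0.43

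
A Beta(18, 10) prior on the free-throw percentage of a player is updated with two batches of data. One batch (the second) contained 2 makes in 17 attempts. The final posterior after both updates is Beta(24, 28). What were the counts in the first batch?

Because Beta–binomial updating is additive in the counts, the combined data contributed (α_post−α_prior, β_post−β_prior) successes and failures.
Total across both batches: 24−18=6 makes, 28−10=18 misses.
Subtract the second batch: 6−2=4 makes and 18−15=3 misses.

4 makes and 3 misses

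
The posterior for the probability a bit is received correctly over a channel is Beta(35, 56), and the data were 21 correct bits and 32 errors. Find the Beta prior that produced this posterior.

A Beta(a, b) prior with s successes and f failures in binomial data gives a Beta(a+s, b+f) posterior.
Subtract the data counts: 35−21=14, 56−32=24.

Beta(14, 24)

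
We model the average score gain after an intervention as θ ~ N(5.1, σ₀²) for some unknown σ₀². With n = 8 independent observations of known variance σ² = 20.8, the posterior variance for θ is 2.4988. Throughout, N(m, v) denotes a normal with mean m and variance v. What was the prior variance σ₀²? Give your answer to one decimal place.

Posterior precision equals prior precision plus data precision: 1/σ_n² = 1/σ₀² + n/σ².
So 1/σ₀² = 1/2.4988 − 8/20.8 = 0.400192 − 0.384615 = 0.015577.
Hence σ₀² = 1/0.015577 ≈ 64.2.

σ₀² = 64.2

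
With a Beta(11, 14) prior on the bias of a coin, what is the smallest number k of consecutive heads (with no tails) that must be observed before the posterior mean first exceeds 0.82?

k = 53

After k heads and 0 tails the posterior is Beta(11+k, 14), with mean (11+k)/(11+14+k).
Set (11+k)/(25+k) > 0.82 and solve: k > (0.82·25 − 11)/(1 − 0.82) = 52.778.
The smallest integer exceeding 52.778 is 53, and checking k=53: (64)/(78) = 0.8205 > 0.82.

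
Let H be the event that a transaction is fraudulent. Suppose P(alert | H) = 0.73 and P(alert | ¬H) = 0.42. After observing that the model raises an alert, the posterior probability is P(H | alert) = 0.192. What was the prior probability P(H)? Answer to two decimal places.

Bayes' rule in odds form gives O(H|E) = O(H)·[P(E|H)/P(E|¬H)], hence O(H) = O(H|E)/LR.
Posterior odds = 0.192/(1−0.192) = 0.2376. LR = 0.73/0.42 = 1.7381.
Prior odds = 0.2376/1.7381 = 0.1367, so P(H) = 0.1367/(1+0.1367) ≈ 0.12.

P(H) = 0.12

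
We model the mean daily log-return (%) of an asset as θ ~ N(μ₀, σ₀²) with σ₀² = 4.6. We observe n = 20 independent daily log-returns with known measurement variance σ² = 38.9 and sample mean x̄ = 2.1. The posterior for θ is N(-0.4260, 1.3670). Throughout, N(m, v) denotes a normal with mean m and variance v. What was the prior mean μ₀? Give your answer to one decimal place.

μ₀ = -6.4

The posterior mean is a precision-weighted average: μ_n = (τ₀μ₀ + τ_data·x̄)/(τ₀+τ_data), with τ₀=1/σ₀² and τ_data=n/σ².
Here τ₀ = 1/4.6 = 0.217391 and τ_data = 20/38.9 = 0.514139, so τ_n = 0.731530.
Rearranging for μ₀: μ₀ = (μ_n·τ_n − τ_data·x̄)/τ₀ = (-0.4260·0.731530 − 0.514139·2.1) / 0.217391 = -1.391324/0.217391 ≈ -6.4.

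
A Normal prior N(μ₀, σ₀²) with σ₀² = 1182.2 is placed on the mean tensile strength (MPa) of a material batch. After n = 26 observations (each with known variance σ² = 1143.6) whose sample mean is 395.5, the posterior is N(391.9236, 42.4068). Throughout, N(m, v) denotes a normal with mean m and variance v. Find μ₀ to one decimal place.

μ₀ = 295.8

The posterior mean is a precision-weighted average: μ_n = (τ₀μ₀ + τ_data·x̄)/(τ₀+τ_data), with τ₀=1/σ₀² and τ_data=n/σ².
Here τ₀ = 1/1182.2 = 0.000846 and τ_data = 26/1143.6 = 0.022735, so τ_n = 0.023581.
Rearranging for μ₀: μ₀ = (μ_n·τ_n − τ_data·x̄)/τ₀ = (391.9236·0.023581 − 0.022735·395.5) / 0.000846 = 0.250258/0.000846 ≈ 295.8.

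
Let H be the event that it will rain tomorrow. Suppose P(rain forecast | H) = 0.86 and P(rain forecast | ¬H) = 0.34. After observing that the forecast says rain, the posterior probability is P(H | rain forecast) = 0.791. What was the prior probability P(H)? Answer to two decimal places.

Bayes' rule in odds form gives O(H|E) = O(H)·[P(E|H)/P(E|¬H)], hence O(H) = O(H|E)/LR.
Posterior odds = 0.791/(1−0.791) = 3.7847. LR = 0.86/0.34 = 2.5294.
Prior odds = 3.7847/2.5294 = 1.4963, so P(H) = 1.4963/(1+1.4963) ≈ 0.60.

P(H) = 0.60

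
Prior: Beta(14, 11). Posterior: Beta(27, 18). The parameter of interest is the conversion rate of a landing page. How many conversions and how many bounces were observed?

13 conversions and 7 bounces

Under Beta–binomial conjugacy the posterior parameters are (a+s, b+f).
Match parameters: s=27−14=13, f=18−11=7.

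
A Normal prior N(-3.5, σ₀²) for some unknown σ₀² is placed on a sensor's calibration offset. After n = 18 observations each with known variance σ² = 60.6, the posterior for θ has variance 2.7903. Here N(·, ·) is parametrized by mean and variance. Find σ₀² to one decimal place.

σ₀² = 16.3

For the Normal–Normal model with known σ², precisions add: τ_n = τ₀ + n/σ².
So 1/σ₀² = 1/2.7903 − 18/60.6 = 0.358384 − 0.297030 = 0.061354.
Hence σ₀² = 1/0.061354 ≈ 16.3.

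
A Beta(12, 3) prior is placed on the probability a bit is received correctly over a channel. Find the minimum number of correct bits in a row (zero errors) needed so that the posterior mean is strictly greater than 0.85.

After k correct bits and 0 errors the posterior is Beta(12+k, 3), with mean (12+k)/(12+3+k).
Set (12+k)/(15+k) > 0.85 and solve: k > (0.85·15 − 12)/(1 − 0.85) = 5.000.
The smallest integer exceeding 5.000 is 6, and checking k=6: (18)/(21) = 0.8571 > 0.85.

k = 6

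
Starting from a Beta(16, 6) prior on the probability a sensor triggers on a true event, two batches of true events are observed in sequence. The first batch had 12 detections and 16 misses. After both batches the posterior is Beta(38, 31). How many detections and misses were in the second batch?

10 detections and 9 misses

Sequential conjugate updates are equivalent to a single update on the pooled data, so total successes = posterior α − prior α and total failures = posterior β − prior β.
Total across both batches: 38−16=22 detections, 31−6=25 misses.
Subtract the first batch: 22−12=10 detections and 25−16=9 misses.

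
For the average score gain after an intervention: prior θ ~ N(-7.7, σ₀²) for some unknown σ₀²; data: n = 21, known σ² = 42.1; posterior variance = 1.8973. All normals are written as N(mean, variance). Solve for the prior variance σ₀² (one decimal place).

Posterior precision equals prior precision plus data precision: 1/σ_n² = 1/σ₀² + n/σ².
So 1/σ₀² = 1/1.8973 − 21/42.1 = 0.527065 − 0.498812 = 0.028253.
Hence σ₀² = 1/0.028253 ≈ 35.4.

σ₀² = 35.4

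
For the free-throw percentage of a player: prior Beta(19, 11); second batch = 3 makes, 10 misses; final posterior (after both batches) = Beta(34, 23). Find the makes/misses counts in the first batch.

12 makes and 2 misses

Because Beta–binomial updating is additive in the counts, the combined data contributed (α_post−α_prior, β_post−β_prior) successes and failures.
Total across both batches: 34−19=15 makes, 23−11=12 misses.
Subtract the second batch: 15−3=12 makes and 12−10=2 misses.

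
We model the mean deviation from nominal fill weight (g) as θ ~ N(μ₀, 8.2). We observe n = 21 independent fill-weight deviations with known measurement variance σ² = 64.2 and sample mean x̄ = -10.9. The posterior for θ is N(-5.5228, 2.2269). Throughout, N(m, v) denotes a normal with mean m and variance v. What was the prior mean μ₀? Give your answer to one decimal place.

The posterior mean is a precision-weighted average: μ_n = (τ₀μ₀ + τ_data·x̄)/(τ₀+τ_data), with τ₀=1/σ₀² and τ_data=n/σ².
Here τ₀ = 1/8.2 = 0.121951 and τ_data = 21/64.2 = 0.327103, so τ_n = 0.449054.
Rearranging for μ₀: μ₀ = (μ_n·τ_n − τ_data·x̄)/τ₀ = (-5.5228·0.449054 − 0.327103·-10.9) / 0.121951 = 1.085387/0.121951 ≈ 8.9.

μ₀ = 8.9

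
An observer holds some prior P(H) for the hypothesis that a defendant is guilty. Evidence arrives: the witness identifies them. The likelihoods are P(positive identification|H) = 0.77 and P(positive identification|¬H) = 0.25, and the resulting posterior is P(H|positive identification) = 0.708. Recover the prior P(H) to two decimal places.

In odds form, posterior odds = prior odds × likelihood ratio, so prior odds = posterior odds ÷ LR.
Posterior odds = 0.708/(1−0.708) = 2.4247. LR = 0.77/0.25 = 3.0800.
Prior odds = 2.4247/3.0800 = 0.7872, so P(H) = 0.7872/(1+0.7872) ≈ 0.44.

P(H) = 0.44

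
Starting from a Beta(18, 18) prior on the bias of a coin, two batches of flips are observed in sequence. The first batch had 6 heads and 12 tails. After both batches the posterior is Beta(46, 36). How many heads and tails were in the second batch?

22 heads and 6 tails

Sequential conjugate updates are equivalent to a single update on the pooled data, so total successes = posterior α − prior α and total failures = posterior β − prior β.
Total across both batches: 46−18=28 heads, 36−18=18 tails.
Subtract the first batch: 28−6=22 heads and 18−12=6 tails.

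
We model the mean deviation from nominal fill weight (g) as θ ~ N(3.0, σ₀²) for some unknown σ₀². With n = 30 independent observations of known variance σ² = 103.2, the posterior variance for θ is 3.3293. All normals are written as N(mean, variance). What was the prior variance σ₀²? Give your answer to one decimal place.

Posterior precision equals prior precision plus data precision: 1/σ_n² = 1/σ₀² + n/σ².
So 1/σ₀² = 1/3.3293 − 30/103.2 = 0.300363 − 0.290698 = 0.009665.
Hence σ₀² = 1/0.009665 ≈ 103.5.

σ₀² = 103.5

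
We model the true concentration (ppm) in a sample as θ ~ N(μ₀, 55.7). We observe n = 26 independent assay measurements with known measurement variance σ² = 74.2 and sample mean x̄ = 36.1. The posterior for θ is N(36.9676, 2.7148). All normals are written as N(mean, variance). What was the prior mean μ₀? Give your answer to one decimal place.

μ₀ = 53.9

With known observation variance, the Normal–Normal posterior has precision τ_n = τ₀ + n/σ² and mean μ_n = (τ₀μ₀ + (n/σ²)x̄)/τ_n.
Here τ₀ = 1/55.7 = 0.017953 and τ_data = 26/74.2 = 0.350404, so τ_n = 0.368357.
Rearranging for μ₀: μ₀ = (μ_n·τ_n − τ_data·x̄)/τ₀ = (36.9676·0.368357 − 0.350404·36.1) / 0.017953 = 0.967690/0.017953 ≈ 53.9.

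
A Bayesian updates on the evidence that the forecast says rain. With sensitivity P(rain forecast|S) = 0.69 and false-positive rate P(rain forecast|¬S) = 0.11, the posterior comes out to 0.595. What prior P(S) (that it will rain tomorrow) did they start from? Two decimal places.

P(S) = 0.19

Bayes' rule in odds form gives O(S|E) = O(S)·[P(E|S)/P(E|¬S)], hence O(S) = O(S|E)/LR.
Posterior odds = 0.595/(1−0.595) = 1.4691. LR = 0.69/0.11 = 6.2727.
Prior odds = 1.4691/6.2727 = 0.2342, so P(S) = 0.2342/(1+0.2342) ≈ 0.19.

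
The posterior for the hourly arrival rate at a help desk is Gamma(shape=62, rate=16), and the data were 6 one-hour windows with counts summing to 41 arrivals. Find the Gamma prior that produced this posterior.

Gamma(shape=21, rate=10)

A Gamma(α, β) prior (rate parametrization) on a Poisson rate with n observations summing to S gives posterior Gamma(α+S, β+n).
So α = 62 − 41 = 21 and β = 16 − 6 = 10.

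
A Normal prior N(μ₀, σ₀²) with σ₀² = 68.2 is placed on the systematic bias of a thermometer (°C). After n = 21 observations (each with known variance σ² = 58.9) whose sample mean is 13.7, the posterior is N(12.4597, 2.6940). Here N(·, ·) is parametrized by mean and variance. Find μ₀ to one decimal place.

μ₀ = -17.7

With known observation variance, the Normal–Normal posterior has precision τ_n = τ₀ + n/σ² and mean μ_n = (τ₀μ₀ + (n/σ²)x̄)/τ_n.
Here τ₀ = 1/68.2 = 0.014663 and τ_data = 21/58.9 = 0.356537, so τ_n = 0.371200.
Rearranging for μ₀: μ₀ = (μ_n·τ_n − τ_data·x̄)/τ₀ = (12.4597·0.371200 − 0.356537·13.7) / 0.014663 = -0.259516/0.014663 ≈ -17.7.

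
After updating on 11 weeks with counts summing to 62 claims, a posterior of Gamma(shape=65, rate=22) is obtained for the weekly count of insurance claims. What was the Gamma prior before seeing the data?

Gamma(shape=3, rate=11)

Gamma–Poisson conjugacy: posterior shape = α + Σxᵢ, posterior rate = β + n.
So α = 65 − 62 = 3 and β = 22 − 11 = 11.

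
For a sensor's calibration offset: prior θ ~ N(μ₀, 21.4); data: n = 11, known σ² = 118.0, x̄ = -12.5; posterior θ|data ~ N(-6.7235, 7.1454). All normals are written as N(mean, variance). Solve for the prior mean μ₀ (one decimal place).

With known observation variance, the Normal–Normal posterior has precision τ_n = τ₀ + n/σ² and mean μ_n = (τ₀μ₀ + (n/σ²)x̄)/τ_n.
Here τ₀ = 1/21.4 = 0.046729 and τ_data = 11/118.0 = 0.093220, so τ_n = 0.139949.
Rearranging for μ₀: μ₀ = (μ_n·τ_n − τ_data·x̄)/τ₀ = (-6.7235·0.139949 − 0.093220·-12.5) / 0.046729 = 0.224303/0.046729 ≈ 4.8.

μ₀ = 4.8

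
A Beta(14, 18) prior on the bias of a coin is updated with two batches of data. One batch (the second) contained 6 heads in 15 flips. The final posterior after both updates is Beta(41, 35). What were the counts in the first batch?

21 heads and 8 tails

Because Beta–binomial updating is additive in the counts, the combined data contributed (α_post−α_prior, β_post−β_prior) successes and failures.
Total across both batches: 41−14=27 heads, 35−18=17 tails.
Subtract the second batch: 27−6=21 heads and 17−9=8 tails.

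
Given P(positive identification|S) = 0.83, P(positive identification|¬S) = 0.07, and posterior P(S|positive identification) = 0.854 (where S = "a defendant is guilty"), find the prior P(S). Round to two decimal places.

P(S) = 0.33

In odds form, posterior odds = prior odds × likelihood ratio, so prior odds = posterior odds ÷ LR.
Posterior odds = 0.854/(1−0.854) = 5.8493. LR = 0.83/0.07 = 11.8571.
Prior odds = 5.8493/11.8571 = 0.4933, so P(S) = 0.4933/(1+0.4933) ≈ 0.33.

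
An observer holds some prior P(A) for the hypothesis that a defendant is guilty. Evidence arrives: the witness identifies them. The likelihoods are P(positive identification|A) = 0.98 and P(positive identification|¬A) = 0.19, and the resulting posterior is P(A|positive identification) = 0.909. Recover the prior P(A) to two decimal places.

P(A) = 0.66

Bayes' rule in odds form gives O(A|E) = O(A)·[P(E|A)/P(E|¬A)], hence O(A) = O(A|E)/LR.
Posterior odds = 0.909/(1−0.909) = 9.9890. LR = 0.98/0.19 = 5.1579.
Prior odds = 9.9890/5.1579 = 1.9366, so P(A) = 1.9366/(1+1.9366) ≈ 0.66.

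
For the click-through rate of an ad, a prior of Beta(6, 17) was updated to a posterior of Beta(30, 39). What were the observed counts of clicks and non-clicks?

Beta is conjugate to the binomial likelihood: posterior = Beta(a+s, b+f).
So s = 30 − 6 = 24 and f = 39 − 17 = 22.

24 clicks and 22 non-clicks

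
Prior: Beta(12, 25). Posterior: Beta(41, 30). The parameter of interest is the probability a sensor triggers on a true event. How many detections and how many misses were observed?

Beta is conjugate to the binomial likelihood: posterior = Beta(α+s, β+f).
Match parameters: s=41−12=29, f=30−25=5.

29 detections and 5 misses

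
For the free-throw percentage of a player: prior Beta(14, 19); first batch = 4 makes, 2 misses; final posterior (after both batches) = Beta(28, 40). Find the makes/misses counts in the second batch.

Sequential conjugate updates are equivalent to a single update on the pooled data, so total successes = posterior α − prior α and total failures = posterior β − prior β.
Total across both batches: 28−14=14 makes, 40−19=21 misses.
Subtract the first batch: 14−4=10 makes and 21−2=19 misses.

10 makes and 19 misses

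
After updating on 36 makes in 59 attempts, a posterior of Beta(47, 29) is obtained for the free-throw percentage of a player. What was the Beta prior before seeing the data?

Beta(11, 6)

Under Beta–binomial conjugacy the posterior parameters are (α+s, β+f).
Subtract the data counts: 47−36=11, 29−23=6.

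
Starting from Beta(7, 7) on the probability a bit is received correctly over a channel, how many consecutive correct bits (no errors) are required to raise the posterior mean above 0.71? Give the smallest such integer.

k = 11

After k correct bits and 0 errors the posterior is Beta(7+k, 7), with mean (7+k)/(7+7+k).
Set (7+k)/(14+k) > 0.71 and solve: k > (0.71·14 − 7)/(1 − 0.71) = 10.138.
The smallest integer exceeding 10.138 is 11.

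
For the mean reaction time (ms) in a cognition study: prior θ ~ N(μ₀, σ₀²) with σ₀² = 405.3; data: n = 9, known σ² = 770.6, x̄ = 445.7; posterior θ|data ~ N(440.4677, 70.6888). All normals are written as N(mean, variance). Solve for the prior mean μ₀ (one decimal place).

μ₀ = 415.7

With known observation variance, the Normal–Normal posterior has precision τ_n = τ₀ + n/σ² and mean μ_n = (τ₀μ₀ + (n/σ²)x̄)/τ_n.
Here τ₀ = 1/405.3 = 0.002467 and τ_data = 9/770.6 = 0.011679, so τ_n = 0.014146.
Rearranging for μ₀: μ₀ = (μ_n·τ_n − τ_data·x̄)/τ₀ = (440.4677·0.014146 − 0.011679·445.7) / 0.002467 = 1.025526/0.002467 ≈ 415.7.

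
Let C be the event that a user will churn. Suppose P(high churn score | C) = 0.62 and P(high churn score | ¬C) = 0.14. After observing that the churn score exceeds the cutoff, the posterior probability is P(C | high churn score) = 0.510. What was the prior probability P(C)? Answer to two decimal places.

P(C) = 0.19

Bayes' rule in odds form gives O(C|E) = O(C)·[P(E|C)/P(E|¬C)], hence O(C) = O(C|E)/LR.
Posterior odds = 0.510/(1−0.510) = 1.0408. LR = 0.62/0.14 = 4.4286.
Prior odds = 1.0408/4.4286 = 0.2350, so P(C) = 0.2350/(1+0.2350) ≈ 0.19.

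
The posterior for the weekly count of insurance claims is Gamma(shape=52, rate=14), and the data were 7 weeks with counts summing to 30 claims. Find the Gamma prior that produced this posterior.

Gamma(shape=22, rate=7)

Gamma–Poisson conjugacy: posterior shape = α + Σxᵢ, posterior rate = β + n.
So α = 52 − 30 = 22 and β = 14 − 7 = 7.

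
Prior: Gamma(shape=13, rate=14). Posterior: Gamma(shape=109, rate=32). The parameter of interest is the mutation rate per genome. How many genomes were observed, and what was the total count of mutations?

n = 18 genomes with total 96 mutations

A Gamma(α, β) prior (rate parametrization) on a Poisson rate with n observations summing to S gives posterior Gamma(α+S, β+n).
Matching: Σxᵢ = 109 − 13 = 96 and n = 32 − 14 = 18.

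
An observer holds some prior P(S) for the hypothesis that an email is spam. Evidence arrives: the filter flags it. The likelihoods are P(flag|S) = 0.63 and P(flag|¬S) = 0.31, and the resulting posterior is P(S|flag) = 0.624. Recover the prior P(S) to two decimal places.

Bayes' rule in odds form gives O(S|E) = O(S)·[P(E|S)/P(E|¬S)], hence O(S) = O(S|E)/LR.
Posterior odds = 0.624/(1−0.624) = 1.6596. LR = 0.63/0.31 = 2.0323.
Prior odds = 1.6596/2.0323 = 0.8166, so P(S) = 0.8166/(1+0.8166) ≈ 0.45.

P(S) = 0.45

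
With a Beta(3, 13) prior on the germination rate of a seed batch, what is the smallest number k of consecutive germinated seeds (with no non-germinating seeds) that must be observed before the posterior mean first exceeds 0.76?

k = 39

After k germinated seeds and 0 non-germinating seeds the posterior is Beta(3+k, 13), with mean (3+k)/(3+13+k).
Set (3+k)/(16+k) > 0.76 and solve: k > (0.76·16 − 3)/(1 − 0.76) = 38.167.
The smallest integer exceeding 38.167 is 39, and checking k=39: (42)/(55) = 0.7636 > 0.76.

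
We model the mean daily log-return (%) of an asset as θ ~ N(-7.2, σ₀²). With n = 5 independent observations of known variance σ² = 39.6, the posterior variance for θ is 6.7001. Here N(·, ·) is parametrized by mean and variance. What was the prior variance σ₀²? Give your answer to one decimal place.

Posterior precision equals prior precision plus data precision: 1/σ_n² = 1/σ₀² + n/σ².
So 1/σ₀² = 1/6.7001 − 5/39.6 = 0.149252 − 0.126263 = 0.022989.
Hence σ₀² = 1/0.022989 ≈ 43.5.

σ₀² = 43.5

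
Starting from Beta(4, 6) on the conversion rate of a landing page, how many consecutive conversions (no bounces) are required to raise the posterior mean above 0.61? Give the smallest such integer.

After k conversions and 0 bounces the posterior is Beta(4+k, 6), with mean (4+k)/(4+6+k).
Set (4+k)/(10+k) > 0.61 and solve: k > (0.61·10 − 4)/(1 − 0.61) = 5.385.
The smallest integer exceeding 5.385 is 6.

k = 6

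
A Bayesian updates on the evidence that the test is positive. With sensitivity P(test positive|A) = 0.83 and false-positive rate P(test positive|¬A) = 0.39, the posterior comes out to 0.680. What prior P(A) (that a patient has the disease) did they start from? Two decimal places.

Bayes' rule in odds form gives O(A|E) = O(A)·[P(E|A)/P(E|¬A)], hence O(A) = O(A|E)/LR.
Posterior odds = 0.680/(1−0.680) = 2.1250. LR = 0.83/0.39 = 2.1282.
Prior odds = 2.1250/2.1282 = 0.9985, so P(A) = 0.9985/(1+0.9985) ≈ 0.50.

P(A) = 0.50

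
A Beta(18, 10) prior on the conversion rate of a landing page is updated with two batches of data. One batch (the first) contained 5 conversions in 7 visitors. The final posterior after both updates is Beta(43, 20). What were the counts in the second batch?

20 conversions and 8 bounces

Because Beta–binomial updating is additive in the counts, the combined data contributed (α_post−α_prior, β_post−β_prior) successes and failures.
Total across both batches: 43−18=25 conversions, 20−10=10 bounces.
Subtract the first batch: 25−5=20 conversions and 10−2=8 bounces.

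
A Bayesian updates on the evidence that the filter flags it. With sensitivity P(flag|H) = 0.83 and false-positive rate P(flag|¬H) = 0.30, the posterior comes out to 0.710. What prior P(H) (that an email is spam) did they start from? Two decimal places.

In odds form, posterior odds = prior odds × likelihood ratio, so prior odds = posterior odds ÷ LR.
Posterior odds = 0.710/(1−0.710) = 2.4483. LR = 0.83/0.30 = 2.7667.
Prior odds = 2.4483/2.7667 = 0.8849, so P(H) = 0.8849/(1+0.8849) ≈ 0.47.

P(H) = 0.47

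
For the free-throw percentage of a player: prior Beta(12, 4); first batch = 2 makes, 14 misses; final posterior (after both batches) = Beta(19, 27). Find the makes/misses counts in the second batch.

5 makes and 9 misses

Sequential conjugate updates are equivalent to a single update on the pooled data, so total successes = posterior α − prior α and total failures = posterior β − prior β.
Total across both batches: 19−12=7 makes, 27−4=23 misses.
Subtract the first batch: 7−2=5 makes and 23−14=9 misses.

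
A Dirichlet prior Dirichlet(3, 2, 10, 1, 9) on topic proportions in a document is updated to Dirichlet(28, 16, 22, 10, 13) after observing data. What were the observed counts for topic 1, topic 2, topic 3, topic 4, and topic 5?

counts (25, 14, 12, 9, 4)

For a Dirichlet(α) prior with multinomial counts c, the posterior is Dirichlet(α + c) componentwise.
Counts are posterior − prior componentwise: 28−3=25, 16−2=14, 22−10=12, 10−1=9, 13−9=4.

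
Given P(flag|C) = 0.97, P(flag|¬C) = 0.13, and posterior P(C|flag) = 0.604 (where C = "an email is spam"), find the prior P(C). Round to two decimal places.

P(C) = 0.17

In odds form, posterior odds = prior odds × likelihood ratio, so prior odds = posterior odds ÷ LR.
Posterior odds = 0.604/(1−0.604) = 1.5253. LR = 0.97/0.13 = 7.4615.
Prior odds = 1.5253/7.4615 = 0.2044, so P(C) = 0.2044/(1+0.2044) ≈ 0.17.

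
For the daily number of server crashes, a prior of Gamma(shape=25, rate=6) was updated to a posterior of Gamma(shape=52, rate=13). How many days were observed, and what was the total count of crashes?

n = 7 days with total 27 crashes

Gamma–Poisson conjugacy: posterior shape = α + Σxᵢ, posterior rate = β + n.
Matching: Σxᵢ = 52 − 25 = 27 and n = 13 − 6 = 7.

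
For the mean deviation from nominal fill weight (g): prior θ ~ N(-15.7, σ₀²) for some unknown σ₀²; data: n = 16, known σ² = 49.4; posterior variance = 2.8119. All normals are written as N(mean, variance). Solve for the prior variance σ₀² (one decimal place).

Posterior precision equals prior precision plus data precision: 1/σ_n² = 1/σ₀² + n/σ².
So 1/σ₀² = 1/2.8119 − 16/49.4 = 0.355631 − 0.323887 = 0.031744.
Hence σ₀² = 1/0.031744 ≈ 31.5.

σ₀² = 31.5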